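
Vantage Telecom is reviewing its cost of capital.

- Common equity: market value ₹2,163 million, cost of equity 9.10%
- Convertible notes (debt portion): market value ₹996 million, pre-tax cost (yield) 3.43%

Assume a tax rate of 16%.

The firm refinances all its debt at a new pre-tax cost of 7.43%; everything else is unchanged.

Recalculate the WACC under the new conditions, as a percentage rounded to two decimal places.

After the change:
Total capital V = 2163 + 996 = 3159.
Equity: weight = 2163/3159 = 0.6847; cost = 9.1%.
Convertible notes (debt portion): weight = 996/3159 = 0.3153; after-tax cost = 7.43% × (1 − 16%) = 6.2412%.
WACC = 0.6847 × 9.1000% + 0.3153 × 6.2412% = 8.1986%.

8.20%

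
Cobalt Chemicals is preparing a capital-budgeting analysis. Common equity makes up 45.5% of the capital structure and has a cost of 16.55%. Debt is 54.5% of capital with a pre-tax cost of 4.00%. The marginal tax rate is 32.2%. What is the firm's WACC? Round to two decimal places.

After-tax cost of debt = 4% × (1 − 32.2%) = 2.7120%.
WACC = 0.455 × 16.5500% + 0.545 × 2.7120% = 9.0083%.

9.01%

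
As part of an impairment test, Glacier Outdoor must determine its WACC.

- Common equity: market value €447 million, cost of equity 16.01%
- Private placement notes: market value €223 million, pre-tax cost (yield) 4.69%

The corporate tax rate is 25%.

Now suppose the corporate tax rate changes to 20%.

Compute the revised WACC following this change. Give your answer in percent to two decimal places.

After the change:
Total capital V = 447 + 223 = 670.
Equity: weight = 447/670 = 0.6672; cost = 16.01%.
Private placement notes: weight = 223/670 = 0.3328; after-tax cost = 4.69% × (1 − 20%) = 3.7520%.
WACC = 0.6672 × 16.0100% + 0.3328 × 3.7520% = 11.9301%.

11.93%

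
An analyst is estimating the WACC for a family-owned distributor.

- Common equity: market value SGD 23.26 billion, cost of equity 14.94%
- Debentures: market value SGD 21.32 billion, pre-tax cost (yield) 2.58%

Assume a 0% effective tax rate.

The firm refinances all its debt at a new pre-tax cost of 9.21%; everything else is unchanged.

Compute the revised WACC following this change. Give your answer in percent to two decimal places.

12.20%

After the change:
Total capital V = 23.26 + 21.32 = 44.58.
Equity: weight = 23.26/44.58 = 0.5218; cost = 14.94%.
Debentures: weight = 21.32/44.58 = 0.4782; after-tax cost = 9.21% × (1 − 0%) = 9.2100%.
WACC = 0.5218 × 14.9400% + 0.4782 × 9.2100% = 12.1997%.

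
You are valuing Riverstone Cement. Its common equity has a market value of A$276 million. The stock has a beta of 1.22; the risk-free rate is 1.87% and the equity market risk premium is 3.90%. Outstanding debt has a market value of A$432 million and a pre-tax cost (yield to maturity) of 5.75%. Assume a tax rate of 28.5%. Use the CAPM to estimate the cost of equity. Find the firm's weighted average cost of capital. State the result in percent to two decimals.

Cost of equity via CAPM: Re = 1.87% + 1.22 × 3.9% = 6.6280%.
Total capital V = 276 + 432 = 708.
Equity: weight = 276/708 = 0.3898; cost = 6.628%.
Debt: weight = 432/708 = 0.6102; after-tax cost = 5.75% × (1 − 28.5%) = 4.1113%.
WACC = 0.3898 × 6.6280% + 0.6102 × 4.1113% = 5.0924%.

5.09%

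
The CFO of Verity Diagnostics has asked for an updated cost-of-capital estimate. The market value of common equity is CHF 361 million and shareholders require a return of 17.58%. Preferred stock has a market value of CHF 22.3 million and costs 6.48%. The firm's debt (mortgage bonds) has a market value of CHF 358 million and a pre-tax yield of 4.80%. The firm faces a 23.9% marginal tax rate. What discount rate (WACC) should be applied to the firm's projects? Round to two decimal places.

Total capital V = 361 + 22.3 + 358 = 741.3.
Equity: weight = 361/741.3 = 0.4870; cost = 17.58%.
Preferred: weight = 22.3/741.3 = 0.0301; cost = 6.48%.
Mortgage bonds: weight = 358/741.3 = 0.4829; after-tax cost = 4.8% × (1 − 23.9%) = 3.6528%.
WACC = 0.4870 × 17.5800% + 0.0301 × 6.4800% + 0.4829 × 3.6528% = 10.5201%.

10.52%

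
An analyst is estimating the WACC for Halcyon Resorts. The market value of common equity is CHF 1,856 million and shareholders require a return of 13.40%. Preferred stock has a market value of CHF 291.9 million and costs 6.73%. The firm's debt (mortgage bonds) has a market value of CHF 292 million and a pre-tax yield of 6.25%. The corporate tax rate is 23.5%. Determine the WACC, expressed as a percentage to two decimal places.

11.57%

Total capital V = 1856 + 291.9 + 292 = 2439.9.
Equity: weight = 1856/2439.9 = 0.7607; cost = 13.4%.
Preferred: weight = 291.9/2439.9 = 0.1196; cost = 6.73%.
Mortgage bonds: weight = 292/2439.9 = 0.1197; after-tax cost = 6.25% × (1 − 23.5%) = 4.7812%.
WACC = 0.7607 × 13.4000% + 0.1196 × 6.7300% + 0.1197 × 4.7812% = 11.5706%.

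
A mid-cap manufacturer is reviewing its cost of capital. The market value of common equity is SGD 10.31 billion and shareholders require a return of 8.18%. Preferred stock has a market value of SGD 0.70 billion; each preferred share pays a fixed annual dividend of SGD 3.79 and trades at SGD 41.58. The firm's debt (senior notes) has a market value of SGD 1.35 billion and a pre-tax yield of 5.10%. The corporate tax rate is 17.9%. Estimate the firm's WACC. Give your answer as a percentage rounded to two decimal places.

7.80%

Cost of preferred: Rp = 3.79 / 41.58 = 9.1150%.
Total capital V = 10.31 + 0.7 + 1.35 = 12.36.
Equity: weight = 10.31/12.36 = 0.8341; cost = 8.18%.
Preferred: weight = 0.7/12.36 = 0.0566; cost = 9.115%.
Senior notes: weight = 1.35/12.36 = 0.1092; after-tax cost = 5.1% × (1 − 17.9%) = 4.1871%.
WACC = 0.8341 × 8.1800% + 0.0566 × 9.1150% + 0.1092 × 4.1871% = 7.7968%.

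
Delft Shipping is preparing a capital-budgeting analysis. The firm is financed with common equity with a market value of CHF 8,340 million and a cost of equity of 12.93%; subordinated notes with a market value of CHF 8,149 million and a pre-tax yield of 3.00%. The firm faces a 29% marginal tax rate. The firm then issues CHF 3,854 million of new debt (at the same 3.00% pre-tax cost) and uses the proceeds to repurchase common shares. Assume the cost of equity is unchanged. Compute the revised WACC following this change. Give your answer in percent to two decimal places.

After the change:
Total capital V = 4486 + 12003 = 16489.
Equity: weight = 4486/16489 = 0.2721; cost = 12.93%.
Subordinated notes: weight = 12003/16489 = 0.7279; after-tax cost = 3% × (1 − 29%) = 2.1300%.
WACC = 0.2721 × 12.9300% + 0.7279 × 2.1300% = 5.0682%.

5.07%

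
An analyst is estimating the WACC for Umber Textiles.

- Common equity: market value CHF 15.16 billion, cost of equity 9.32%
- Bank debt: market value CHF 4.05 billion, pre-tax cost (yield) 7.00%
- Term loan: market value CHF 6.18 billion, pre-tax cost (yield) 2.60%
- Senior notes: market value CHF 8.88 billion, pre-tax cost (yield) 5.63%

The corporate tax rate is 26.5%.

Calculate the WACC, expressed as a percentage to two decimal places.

Total capital V = 15.16 + 4.05 + 6.18 + 8.88 = 34.27.
Equity: weight = 15.16/34.27 = 0.4424; cost = 9.32%.
Bank debt: weight = 4.05/34.27 = 0.1182; after-tax cost = 7% × (1 − 26.5%) = 5.1450%.
Term loan: weight = 6.18/34.27 = 0.1803; after-tax cost = 2.6% × (1 − 26.5%) = 1.9110%.
Senior notes: weight = 8.88/34.27 = 0.2591; after-tax cost = 5.63% × (1 − 26.5%) = 4.1380%.
WACC = 0.4424 × 9.3200% + 0.1182 × 5.1450% + 0.1803 × 1.9110% + 0.2591 × 4.1380% = 6.1478%.

6.15%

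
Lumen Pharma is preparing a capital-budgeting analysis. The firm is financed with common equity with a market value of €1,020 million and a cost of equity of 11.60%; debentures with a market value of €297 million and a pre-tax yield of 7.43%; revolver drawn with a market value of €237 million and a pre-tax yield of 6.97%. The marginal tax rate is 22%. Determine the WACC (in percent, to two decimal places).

9.55%

Total capital V = 1020 + 297 + 237 = 1554.
Equity: weight = 1020/1554 = 0.6564; cost = 11.6%.
Debentures: weight = 297/1554 = 0.1911; after-tax cost = 7.43% × (1 − 22%) = 5.7954%.
Revolver drawn: weight = 237/1554 = 0.1525; after-tax cost = 6.97% × (1 − 22%) = 5.4366%.
WACC = 0.6564 × 11.6000% + 0.1911 × 5.7954% + 0.1525 × 5.4366% = 9.5506%.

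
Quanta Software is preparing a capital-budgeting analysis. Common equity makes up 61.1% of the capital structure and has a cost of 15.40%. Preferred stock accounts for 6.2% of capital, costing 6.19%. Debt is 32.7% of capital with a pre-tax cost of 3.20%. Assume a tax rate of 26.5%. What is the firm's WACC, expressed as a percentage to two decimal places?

After-tax cost of debt = 3.2% × (1 − 26.5%) = 2.3520%.
WACC = 0.611 × 15.4000% + 0.062 × 6.1900% + 0.327 × 2.3520% = 10.5623%.

10.56%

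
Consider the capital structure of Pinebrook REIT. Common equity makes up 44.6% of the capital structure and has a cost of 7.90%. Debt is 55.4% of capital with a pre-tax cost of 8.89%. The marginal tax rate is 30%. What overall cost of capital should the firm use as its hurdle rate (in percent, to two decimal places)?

6.97%

After-tax cost of debt = 8.89% × (1 − 30%) = 6.2230%.
WACC = 0.446 × 7.9000% + 0.554 × 6.2230% = 6.9709%.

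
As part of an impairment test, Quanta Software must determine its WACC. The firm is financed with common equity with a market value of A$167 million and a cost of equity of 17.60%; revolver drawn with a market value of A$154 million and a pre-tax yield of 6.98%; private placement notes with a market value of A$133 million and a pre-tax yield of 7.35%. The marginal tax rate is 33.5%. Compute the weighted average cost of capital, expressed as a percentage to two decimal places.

9.48%

Total capital V = 167 + 154 + 133 = 454.
Equity: weight = 167/454 = 0.3678; cost = 17.6%.
Revolver drawn: weight = 154/454 = 0.3392; after-tax cost = 6.98% × (1 − 33.5%) = 4.6417%.
Private placement notes: weight = 133/454 = 0.2930; after-tax cost = 7.35% × (1 − 33.5%) = 4.8877%.
WACC = 0.3678 × 17.6000% + 0.3392 × 4.6417% + 0.2930 × 4.8877% = 9.4804%.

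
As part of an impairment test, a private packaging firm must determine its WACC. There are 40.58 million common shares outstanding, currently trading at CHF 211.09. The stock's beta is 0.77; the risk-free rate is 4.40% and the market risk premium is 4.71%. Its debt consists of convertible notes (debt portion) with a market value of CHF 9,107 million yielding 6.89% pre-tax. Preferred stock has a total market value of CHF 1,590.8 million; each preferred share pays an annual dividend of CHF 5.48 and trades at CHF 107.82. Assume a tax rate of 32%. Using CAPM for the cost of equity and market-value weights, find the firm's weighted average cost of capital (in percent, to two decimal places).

6.20%

Cost of equity via CAPM: Re = 4.4% + 0.77 × 4.71% = 8.0267%.
Cost of preferred: Rp = 5.48 / 107.82 = 5.0825%.
Market value of equity E = 211.09 × 40.58m = 8566.0322m.
Total capital V = 8566.0322 + 1590.8 + 9107 = 19263.8322.
Equity: weight = 8566.0322/19263.8322 = 0.4447; cost = 8.0267%.
Preferred: weight = 1590.8/19263.8322 = 0.0826; cost = 5.0825%.
Convertible notes (debt portion): weight = 9107/19263.8322 = 0.4728; after-tax cost = 6.89% × (1 − 32%) = 4.6852%.
WACC = 0.4447 × 8.0267% + 0.0826 × 5.0825% + 0.4728 × 4.6852% = 6.2039%.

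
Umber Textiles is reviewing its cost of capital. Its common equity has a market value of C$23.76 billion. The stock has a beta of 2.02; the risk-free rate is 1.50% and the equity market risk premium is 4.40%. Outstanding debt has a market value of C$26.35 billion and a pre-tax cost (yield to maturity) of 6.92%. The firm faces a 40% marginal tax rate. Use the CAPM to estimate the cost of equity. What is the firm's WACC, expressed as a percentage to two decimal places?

7.11%

Cost of equity via CAPM: Re = 1.5% + 2.02 × 4.4% = 10.3880%.
Total capital V = 23.76 + 26.35 = 50.11.
Equity: weight = 23.76/50.11 = 0.4742; cost = 10.388%.
Debt: weight = 26.35/50.11 = 0.5258; after-tax cost = 6.92% × (1 − 40%) = 4.1520%.
WACC = 0.4742 × 10.3880% + 0.5258 × 4.1520% = 7.1088%.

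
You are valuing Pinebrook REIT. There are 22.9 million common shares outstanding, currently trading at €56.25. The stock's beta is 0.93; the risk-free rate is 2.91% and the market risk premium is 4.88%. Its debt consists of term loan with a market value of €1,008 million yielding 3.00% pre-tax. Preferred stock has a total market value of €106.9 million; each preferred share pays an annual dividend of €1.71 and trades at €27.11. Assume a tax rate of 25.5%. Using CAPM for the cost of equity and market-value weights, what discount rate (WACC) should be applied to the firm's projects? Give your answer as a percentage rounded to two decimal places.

Cost of equity via CAPM: Re = 2.91% + 0.93 × 4.88% = 7.4484%.
Cost of preferred: Rp = 1.71 / 27.11 = 6.3076%.
Market value of equity E = 56.25 × 22.9m = 1288.125m.
Total capital V = 1288.125 + 106.9 + 1008 = 2403.025.
Equity: weight = 1288.125/2403.025 = 0.5360; cost = 7.4484%.
Preferred: weight = 106.9/2403.025 = 0.0445; cost = 6.3076%.
Term loan: weight = 1008/2403.025 = 0.4195; after-tax cost = 3% × (1 − 25.5%) = 2.2350%.
WACC = 0.5360 × 7.4484% + 0.0445 × 6.3076% + 0.4195 × 2.2350% = 5.2108%.

5.21%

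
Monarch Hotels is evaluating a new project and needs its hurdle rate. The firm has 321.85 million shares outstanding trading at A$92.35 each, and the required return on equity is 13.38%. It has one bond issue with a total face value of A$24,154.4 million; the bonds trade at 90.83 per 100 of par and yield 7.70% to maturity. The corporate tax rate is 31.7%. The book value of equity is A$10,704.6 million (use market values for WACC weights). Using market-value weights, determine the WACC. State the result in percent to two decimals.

Market value of equity E = 92.35 × 321.85m = 29722.8475m. Market value of debt D = 24154.4m × 90.83/100 = 21939.44152m.
Total capital V = 29722.8475 + 21939.44152 = 51662.28902.
Equity: weight = 29722.8475/51662.28902 = 0.5753; cost = 13.38%.
Bonds outstanding: weight = 21939.44152/51662.28902 = 0.4247; after-tax cost = 7.7% × (1 − 31.7%) = 5.2591%.
WACC = 0.5753 × 13.3800% + 0.4247 × 5.2591% = 9.9313%.

9.93%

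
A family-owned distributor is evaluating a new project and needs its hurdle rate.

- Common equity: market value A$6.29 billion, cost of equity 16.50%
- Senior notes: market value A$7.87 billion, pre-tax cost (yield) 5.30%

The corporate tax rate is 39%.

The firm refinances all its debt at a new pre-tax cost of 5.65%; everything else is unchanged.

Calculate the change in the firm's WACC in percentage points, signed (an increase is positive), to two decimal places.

Current WACC:
Total capital V = 6.29 + 7.87 = 14.16.
Equity: weight = 6.29/14.16 = 0.4442; cost = 16.5%.
Senior notes: weight = 7.87/14.16 = 0.5558; after-tax cost = 5.3% × (1 − 39%) = 3.2330%.
WACC = 0.4442 × 16.5000% + 0.5558 × 3.2330% = 9.1263%.
After the change:
Total capital V = 6.29 + 7.87 = 14.16.
Equity: weight = 6.29/14.16 = 0.4442; cost = 16.5%.
Senior notes: weight = 7.87/14.16 = 0.5558; after-tax cost = 5.65% × (1 − 39%) = 3.4465%.
WACC = 0.4442 × 16.5000% + 0.5558 × 3.4465% = 9.2450%.
Change in WACC = 9.2450% − 9.1263% = 0.1187 pp.

+0.12 pp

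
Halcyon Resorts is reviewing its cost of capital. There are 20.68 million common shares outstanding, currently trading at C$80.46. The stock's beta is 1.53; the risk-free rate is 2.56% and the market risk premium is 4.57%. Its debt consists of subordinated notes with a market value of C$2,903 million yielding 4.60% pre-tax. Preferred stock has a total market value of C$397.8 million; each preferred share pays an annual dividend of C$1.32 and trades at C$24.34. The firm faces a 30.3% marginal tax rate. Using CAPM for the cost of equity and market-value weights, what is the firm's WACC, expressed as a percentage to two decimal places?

5.51%

Cost of equity via CAPM: Re = 2.56% + 1.53 × 4.57% = 9.5521%.
Cost of preferred: Rp = 1.32 / 24.34 = 5.4232%.
Market value of equity E = 80.46 × 20.68m = 1663.9128m.
Total capital V = 1663.9128 + 397.8 + 2903 = 4964.7128.
Equity: weight = 1663.9128/4964.7128 = 0.3351; cost = 9.5521%.
Preferred: weight = 397.8/4964.7128 = 0.0801; cost = 5.4232%.
Subordinated notes: weight = 2903/4964.7128 = 0.5847; after-tax cost = 4.6% × (1 − 30.3%) = 3.2062%.
WACC = 0.3351 × 9.5521% + 0.0801 × 5.4232% + 0.5847 × 3.2062% = 5.5107%.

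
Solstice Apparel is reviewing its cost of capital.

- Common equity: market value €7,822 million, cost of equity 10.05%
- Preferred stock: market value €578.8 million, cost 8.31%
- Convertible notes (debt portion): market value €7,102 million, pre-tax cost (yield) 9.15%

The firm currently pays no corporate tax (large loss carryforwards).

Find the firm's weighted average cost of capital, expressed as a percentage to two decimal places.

Total capital V = 7822 + 578.8 + 7102 = 15502.8.
Equity: weight = 7822/15502.8 = 0.5046; cost = 10.05%.
Preferred: weight = 578.8/15502.8 = 0.0373; cost = 8.31%.
Convertible notes (debt portion): weight = 7102/15502.8 = 0.4581; after-tax cost = 9.15% × (1 − 0%) = 9.1500%.
WACC = 0.5046 × 10.0500% + 0.0373 × 8.3100% + 0.4581 × 9.1500% = 9.5727%.

9.57%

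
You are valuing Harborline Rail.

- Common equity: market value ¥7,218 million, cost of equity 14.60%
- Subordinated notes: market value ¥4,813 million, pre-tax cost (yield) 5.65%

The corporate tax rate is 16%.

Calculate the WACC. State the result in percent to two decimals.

Total capital V = 7218 + 4813 = 12031.
Equity: weight = 7218/12031 = 0.6000; cost = 14.6%.
Subordinated notes: weight = 4813/12031 = 0.4000; after-tax cost = 5.65% × (1 − 16%) = 4.7460%.
WACC = 0.6000 × 14.6000% + 0.4000 × 4.7460% = 10.6579%.

10.66%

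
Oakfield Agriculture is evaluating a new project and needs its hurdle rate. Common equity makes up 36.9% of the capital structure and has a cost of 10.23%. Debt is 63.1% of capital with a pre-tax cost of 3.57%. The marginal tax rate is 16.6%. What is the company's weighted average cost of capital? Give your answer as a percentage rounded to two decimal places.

5.65%

After-tax cost of debt = 3.57% × (1 − 16.6%) = 2.9774%.
WACC = 0.369 × 10.2300% + 0.631 × 2.9774% = 5.6536%.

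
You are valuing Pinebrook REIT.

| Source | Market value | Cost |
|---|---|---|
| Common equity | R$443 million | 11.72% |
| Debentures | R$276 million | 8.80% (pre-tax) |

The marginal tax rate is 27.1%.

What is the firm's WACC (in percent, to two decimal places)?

9.68%

Total capital V = 443 + 276 = 719.
Equity: weight = 443/719 = 0.6161; cost = 11.72%.
Debentures: weight = 276/719 = 0.3839; after-tax cost = 8.8% × (1 − 27.1%) = 6.4152%.
WACC = 0.6161 × 11.7200% + 0.3839 × 6.4152% = 9.6837%.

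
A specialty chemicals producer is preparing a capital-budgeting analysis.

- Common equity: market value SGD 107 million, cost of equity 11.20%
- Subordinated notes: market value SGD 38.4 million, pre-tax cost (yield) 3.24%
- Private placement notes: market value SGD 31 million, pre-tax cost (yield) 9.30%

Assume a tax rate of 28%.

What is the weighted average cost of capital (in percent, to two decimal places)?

Total capital V = 107 + 38.4 + 31 = 176.4.
Equity: weight = 107/176.4 = 0.6066; cost = 11.2%.
Subordinated notes: weight = 38.4/176.4 = 0.2177; after-tax cost = 3.24% × (1 − 28%) = 2.3328%.
Private placement notes: weight = 31/176.4 = 0.1757; after-tax cost = 9.3% × (1 − 28%) = 6.6960%.
WACC = 0.6066 × 11.2000% + 0.2177 × 2.3328% + 0.1757 × 6.6960% = 8.4782%.

8.48%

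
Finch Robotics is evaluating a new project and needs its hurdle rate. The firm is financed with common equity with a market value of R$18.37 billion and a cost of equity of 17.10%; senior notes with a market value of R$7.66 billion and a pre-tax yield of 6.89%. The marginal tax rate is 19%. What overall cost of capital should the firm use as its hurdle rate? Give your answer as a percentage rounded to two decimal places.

13.71%

Total capital V = 18.37 + 7.66 = 26.03.
Equity: weight = 18.37/26.03 = 0.7057; cost = 17.1%.
Senior notes: weight = 7.66/26.03 = 0.2943; after-tax cost = 6.89% × (1 − 19%) = 5.5809%.
WACC = 0.7057 × 17.1000% + 0.2943 × 5.5809% = 13.7102%.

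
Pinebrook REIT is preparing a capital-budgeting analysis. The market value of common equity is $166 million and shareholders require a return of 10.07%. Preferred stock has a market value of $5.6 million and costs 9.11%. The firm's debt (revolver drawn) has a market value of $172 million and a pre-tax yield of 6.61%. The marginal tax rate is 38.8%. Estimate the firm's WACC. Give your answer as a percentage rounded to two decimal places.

Total capital V = 166 + 5.6 + 172 = 343.6.
Equity: weight = 166/343.6 = 0.4831; cost = 10.07%.
Preferred: weight = 5.6/343.6 = 0.0163; cost = 9.11%.
Revolver drawn: weight = 172/343.6 = 0.5006; after-tax cost = 6.61% × (1 − 38.8%) = 4.0453%.
WACC = 0.4831 × 10.0700% + 0.0163 × 9.1100% + 0.5006 × 4.0453% = 7.0385%.

7.04%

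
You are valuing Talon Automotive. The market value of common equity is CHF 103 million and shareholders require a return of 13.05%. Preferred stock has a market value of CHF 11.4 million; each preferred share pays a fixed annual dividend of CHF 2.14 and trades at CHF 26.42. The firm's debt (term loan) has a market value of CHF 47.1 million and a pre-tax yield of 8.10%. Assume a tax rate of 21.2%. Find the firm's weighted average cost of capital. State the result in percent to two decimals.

10.76%

Cost of preferred: Rp = 2.14 / 26.42 = 8.0999%.
Total capital V = 103 + 11.4 + 47.1 = 161.5.
Equity: weight = 103/161.5 = 0.6378; cost = 13.05%.
Preferred: weight = 11.4/161.5 = 0.0706; cost = 8.0999%.
Term loan: weight = 47.1/161.5 = 0.2916; after-tax cost = 8.1% × (1 − 21.2%) = 6.3828%.
WACC = 0.6378 × 13.0500% + 0.0706 × 8.0999% + 0.2916 × 6.3828% = 10.7562%.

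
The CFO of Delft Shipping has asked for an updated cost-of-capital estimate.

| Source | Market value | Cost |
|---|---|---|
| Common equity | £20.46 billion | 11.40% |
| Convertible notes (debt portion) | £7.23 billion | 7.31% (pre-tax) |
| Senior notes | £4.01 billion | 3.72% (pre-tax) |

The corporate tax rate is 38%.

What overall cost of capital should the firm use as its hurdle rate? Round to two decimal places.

Total capital V = 20.46 + 7.23 + 4.01 = 31.7.
Equity: weight = 20.46/31.7 = 0.6454; cost = 11.4%.
Convertible notes (debt portion): weight = 7.23/31.7 = 0.2281; after-tax cost = 7.31% × (1 − 38%) = 4.5322%.
Senior notes: weight = 4.01/31.7 = 0.1265; after-tax cost = 3.72% × (1 − 38%) = 2.3064%.
WACC = 0.6454 × 11.4000% + 0.2281 × 4.5322% + 0.1265 × 2.3064% = 8.6833%.

8.68%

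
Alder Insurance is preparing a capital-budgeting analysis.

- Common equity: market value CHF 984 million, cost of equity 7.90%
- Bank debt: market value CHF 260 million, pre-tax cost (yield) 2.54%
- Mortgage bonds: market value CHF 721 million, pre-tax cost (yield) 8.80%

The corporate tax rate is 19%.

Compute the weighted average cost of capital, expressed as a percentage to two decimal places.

6.84%

Total capital V = 984 + 260 + 721 = 1965.
Equity: weight = 984/1965 = 0.5008; cost = 7.9%.
Bank debt: weight = 260/1965 = 0.1323; after-tax cost = 2.54% × (1 − 19%) = 2.0574%.
Mortgage bonds: weight = 721/1965 = 0.3669; after-tax cost = 8.8% × (1 − 19%) = 7.1280%.
WACC = 0.5008 × 7.9000% + 0.1323 × 2.0574% + 0.3669 × 7.1280% = 6.8437%.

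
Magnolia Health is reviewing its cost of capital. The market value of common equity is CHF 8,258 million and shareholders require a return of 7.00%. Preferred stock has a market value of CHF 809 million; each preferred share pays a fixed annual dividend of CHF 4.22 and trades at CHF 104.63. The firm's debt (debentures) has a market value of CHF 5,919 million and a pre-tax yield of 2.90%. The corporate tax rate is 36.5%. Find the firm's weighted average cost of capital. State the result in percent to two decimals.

4.80%

Cost of preferred: Rp = 4.22 / 104.63 = 4.0333%.
Total capital V = 8258 + 809 + 5919 = 14986.
Equity: weight = 8258/14986 = 0.5510; cost = 7%.
Preferred: weight = 809/14986 = 0.0540; cost = 4.0333%.
Debentures: weight = 5919/14986 = 0.3950; after-tax cost = 2.9% × (1 − 36.5%) = 1.8415%.
WACC = 0.5510 × 7.0000% + 0.0540 × 4.0333% + 0.3950 × 1.8415% = 4.8024%.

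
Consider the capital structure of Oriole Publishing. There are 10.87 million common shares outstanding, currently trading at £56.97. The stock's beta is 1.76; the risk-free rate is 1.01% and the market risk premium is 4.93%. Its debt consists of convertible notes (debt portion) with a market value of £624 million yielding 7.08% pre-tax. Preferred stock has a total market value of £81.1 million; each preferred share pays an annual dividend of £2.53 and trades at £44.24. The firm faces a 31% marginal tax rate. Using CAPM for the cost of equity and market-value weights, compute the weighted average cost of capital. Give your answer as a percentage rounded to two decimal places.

Cost of equity via CAPM: Re = 1.01% + 1.76 × 4.93% = 9.6868%.
Cost of preferred: Rp = 2.53 / 44.24 = 5.7188%.
Market value of equity E = 56.97 × 10.87m = 619.2639m.
Total capital V = 619.2639 + 81.1 + 624 = 1324.3639.
Equity: weight = 619.2639/1324.3639 = 0.4676; cost = 9.6868%.
Preferred: weight = 81.1/1324.3639 = 0.0612; cost = 5.7188%.
Convertible notes (debt portion): weight = 624/1324.3639 = 0.4712; after-tax cost = 7.08% × (1 − 31%) = 4.8852%.
WACC = 0.4676 × 9.6868% + 0.0612 × 5.7188% + 0.4712 × 4.8852% = 7.1814%.

7.18%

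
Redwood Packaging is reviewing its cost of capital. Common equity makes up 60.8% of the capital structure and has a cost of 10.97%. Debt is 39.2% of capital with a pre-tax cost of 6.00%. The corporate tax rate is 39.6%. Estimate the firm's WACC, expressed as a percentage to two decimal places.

After-tax cost of debt = 6% × (1 − 39.6%) = 3.6240%.
WACC = 0.608 × 10.9700% + 0.392 × 3.6240% = 8.0904%.

8.09%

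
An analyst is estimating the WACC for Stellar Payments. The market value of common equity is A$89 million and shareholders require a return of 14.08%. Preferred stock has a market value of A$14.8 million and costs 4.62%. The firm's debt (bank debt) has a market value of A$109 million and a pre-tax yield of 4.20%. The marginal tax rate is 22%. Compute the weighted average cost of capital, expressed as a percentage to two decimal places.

Total capital V = 89 + 14.8 + 109 = 212.8.
Equity: weight = 89/212.8 = 0.4182; cost = 14.08%.
Preferred: weight = 14.8/212.8 = 0.0695; cost = 4.62%.
Bank debt: weight = 109/212.8 = 0.5122; after-tax cost = 4.2% × (1 − 22%) = 3.2760%.
WACC = 0.4182 × 14.0800% + 0.0695 × 4.6200% + 0.5122 × 3.2760% = 7.8881%.

7.89%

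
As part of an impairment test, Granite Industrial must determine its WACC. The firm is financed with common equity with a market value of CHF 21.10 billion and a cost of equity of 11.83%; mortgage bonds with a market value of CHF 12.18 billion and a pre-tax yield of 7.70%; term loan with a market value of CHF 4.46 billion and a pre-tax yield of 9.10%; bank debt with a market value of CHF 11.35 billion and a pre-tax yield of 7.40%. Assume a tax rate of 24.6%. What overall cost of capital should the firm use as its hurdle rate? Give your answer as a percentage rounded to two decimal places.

Total capital V = 21.1 + 12.18 + 4.46 + 11.35 = 49.09.
Equity: weight = 21.1/49.09 = 0.4298; cost = 11.83%.
Mortgage bonds: weight = 12.18/49.09 = 0.2481; after-tax cost = 7.7% × (1 − 24.6%) = 5.8058%.
Term loan: weight = 4.46/49.09 = 0.0909; after-tax cost = 9.1% × (1 − 24.6%) = 6.8614%.
Bank debt: weight = 11.35/49.09 = 0.2312; after-tax cost = 7.4% × (1 − 24.6%) = 5.5796%.
WACC = 0.4298 × 11.8300% + 0.2481 × 5.8058% + 0.0909 × 6.8614% + 0.2312 × 5.5796% = 8.4387%.

8.44%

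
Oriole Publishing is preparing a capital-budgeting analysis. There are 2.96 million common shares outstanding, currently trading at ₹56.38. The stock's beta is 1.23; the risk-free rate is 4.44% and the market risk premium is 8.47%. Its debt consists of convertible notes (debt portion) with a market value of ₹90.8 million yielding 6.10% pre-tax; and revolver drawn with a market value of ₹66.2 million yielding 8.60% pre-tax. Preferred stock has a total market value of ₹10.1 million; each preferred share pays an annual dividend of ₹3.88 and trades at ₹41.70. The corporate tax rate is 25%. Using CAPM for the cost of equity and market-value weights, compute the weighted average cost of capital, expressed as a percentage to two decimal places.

Cost of equity via CAPM: Re = 4.44% + 1.23 × 8.47% = 14.8581%.
Cost of preferred: Rp = 3.88 / 41.7 = 9.3046%.
Market value of equity E = 56.38 × 2.96m = 166.8848m.
Total capital V = 166.8848 + 10.1 + 90.8 + 66.2 = 333.9848.
Equity: weight = 166.8848/333.9848 = 0.4997; cost = 14.8581%.
Preferred: weight = 10.1/333.9848 = 0.0302; cost = 9.3046%.
Convertible notes (debt portion): weight = 90.8/333.9848 = 0.2719; after-tax cost = 6.1% × (1 − 25%) = 4.5750%.
Revolver drawn: weight = 66.2/333.9848 = 0.1982; after-tax cost = 8.6% × (1 − 25%) = 6.4500%.
WACC = 0.4997 × 14.8581% + 0.0302 × 9.3046% + 0.2719 × 4.5750% + 0.1982 × 6.4500% = 10.2279%.

10.23%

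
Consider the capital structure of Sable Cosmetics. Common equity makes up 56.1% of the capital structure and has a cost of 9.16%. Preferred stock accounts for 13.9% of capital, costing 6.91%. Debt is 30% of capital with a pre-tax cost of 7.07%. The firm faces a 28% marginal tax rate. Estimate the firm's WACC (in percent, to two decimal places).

7.63%

After-tax cost of debt = 7.07% × (1 − 28%) = 5.0904%.
WACC = 0.561 × 9.1600% + 0.139 × 6.9100% + 0.300 × 5.0904% = 7.6264%.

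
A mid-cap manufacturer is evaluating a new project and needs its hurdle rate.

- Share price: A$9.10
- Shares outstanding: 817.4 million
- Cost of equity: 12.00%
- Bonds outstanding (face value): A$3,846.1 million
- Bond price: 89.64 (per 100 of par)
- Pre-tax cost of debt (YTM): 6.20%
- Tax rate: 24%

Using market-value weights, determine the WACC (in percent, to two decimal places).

9.69%

Market value of equity E = 9.1 × 817.4m = 7438.34m. Market value of debt D = 3846.1m × 89.64/100 = 3447.64404m.
Total capital V = 7438.34 + 3447.64404 = 10885.98404.
Equity: weight = 7438.34/10885.98404 = 0.6833; cost = 12%.
Bonds outstanding: weight = 3447.64404/10885.98404 = 0.3167; after-tax cost = 6.2% × (1 − 24%) = 4.7120%.
WACC = 0.6833 × 12.0000% + 0.3167 × 4.7120% = 9.6919%.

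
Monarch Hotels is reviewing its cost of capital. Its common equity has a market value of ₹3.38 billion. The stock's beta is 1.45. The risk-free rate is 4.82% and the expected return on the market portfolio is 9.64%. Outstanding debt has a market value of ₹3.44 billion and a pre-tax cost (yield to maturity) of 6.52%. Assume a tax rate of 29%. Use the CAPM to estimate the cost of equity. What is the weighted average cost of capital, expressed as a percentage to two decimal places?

Market risk premium = 9.64% − 4.82% = 4.82%.
Cost of equity via CAPM: Re = 4.82% + 1.45 × 4.82% = 11.8090%.
Total capital V = 3.38 + 3.44 = 6.82.
Equity: weight = 3.38/6.82 = 0.4956; cost = 11.809%.
Debt: weight = 3.44/6.82 = 0.5044; after-tax cost = 6.52% × (1 − 29%) = 4.6292%.
WACC = 0.4956 × 11.8090% + 0.5044 × 4.6292% = 8.1875%.

8.19%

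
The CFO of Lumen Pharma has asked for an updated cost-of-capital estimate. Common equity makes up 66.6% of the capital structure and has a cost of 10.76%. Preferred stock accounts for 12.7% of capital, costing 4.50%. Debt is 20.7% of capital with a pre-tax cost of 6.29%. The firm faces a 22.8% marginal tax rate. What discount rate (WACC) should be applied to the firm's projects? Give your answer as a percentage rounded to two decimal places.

After-tax cost of debt = 6.29% × (1 − 22.8%) = 4.8559%.
WACC = 0.666 × 10.7600% + 0.127 × 4.5000% + 0.207 × 4.8559% = 8.7428%.

8.74%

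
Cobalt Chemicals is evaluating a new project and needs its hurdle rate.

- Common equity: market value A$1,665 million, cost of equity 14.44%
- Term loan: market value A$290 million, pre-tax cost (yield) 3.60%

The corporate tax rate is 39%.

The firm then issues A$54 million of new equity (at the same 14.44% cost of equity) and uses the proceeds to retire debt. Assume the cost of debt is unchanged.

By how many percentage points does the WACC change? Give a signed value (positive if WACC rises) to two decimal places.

Current WACC:
Total capital V = 1665 + 290 = 1955.
Equity: weight = 1665/1955 = 0.8517; cost = 14.44%.
Term loan: weight = 290/1955 = 0.1483; after-tax cost = 3.6% × (1 − 39%) = 2.1960%.
WACC = 0.8517 × 14.4400% + 0.1483 × 2.1960% = 12.6238%.
After the change:
Total capital V = 1719 + 236 = 1955.
Equity: weight = 1719/1955 = 0.8793; cost = 14.44%.
Term loan: weight = 236/1955 = 0.1207; after-tax cost = 3.6% × (1 − 39%) = 2.1960%.
WACC = 0.8793 × 14.4400% + 0.1207 × 2.1960% = 12.9620%.
Change in WACC = 12.9620% − 12.6238% = 0.3382 pp.

+0.34 pp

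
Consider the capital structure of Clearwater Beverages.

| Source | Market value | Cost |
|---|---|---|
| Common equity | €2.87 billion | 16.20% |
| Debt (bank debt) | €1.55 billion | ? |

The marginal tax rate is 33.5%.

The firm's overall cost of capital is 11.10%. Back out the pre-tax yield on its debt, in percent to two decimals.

2.49%

Total capital V = 2.87 + 1.55 = 4.42.
Equity weight = 2.87/4.42 = 0.6493.
Bank debt weight = 1.55/4.42 = 0.3507.
Equity contribution = 0.6493 × 16.2% = 10.5190%.
Remaining for debt = 11.1% − 10.5190% = 0.5810%.
Rd × (1 − 33.5%) × 0.3507 = 0.5810%  ⇒  Rd = 2.4914%.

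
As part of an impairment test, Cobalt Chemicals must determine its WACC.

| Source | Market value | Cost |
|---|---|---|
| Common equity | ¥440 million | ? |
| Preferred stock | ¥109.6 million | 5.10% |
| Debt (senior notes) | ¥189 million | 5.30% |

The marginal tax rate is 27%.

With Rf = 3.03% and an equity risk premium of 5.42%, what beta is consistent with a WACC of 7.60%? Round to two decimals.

1.25

Total capital V = 440 + 109.6 + 189 = 738.6.
Equity weight = 440/738.6 = 0.5957.
Preferred weight = 109.6/738.6 = 0.1484.
Senior notes weight = 189/738.6 = 0.2559.
Debt contribution = 0.2559 × 5.3% × (1 − 27%) = 0.9900%.
Preferred contribution = 0.1484 × 5.1% = 0.7568%.
Required equity contribution = 7.6% − 1.7468% = 5.8532%  ⇒  Re = 9.8254%.
CAPM: 9.8254% = 3.03% + β × 5.42%  ⇒  β = 1.2538.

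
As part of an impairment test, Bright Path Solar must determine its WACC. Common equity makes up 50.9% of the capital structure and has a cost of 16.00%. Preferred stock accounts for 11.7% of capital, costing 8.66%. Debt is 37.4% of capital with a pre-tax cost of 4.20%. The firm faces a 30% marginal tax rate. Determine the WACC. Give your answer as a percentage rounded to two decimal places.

After-tax cost of debt = 4.2% × (1 − 30%) = 2.9400%.
WACC = 0.509 × 16.0000% + 0.117 × 8.6600% + 0.374 × 2.9400% = 10.2568%.

10.26%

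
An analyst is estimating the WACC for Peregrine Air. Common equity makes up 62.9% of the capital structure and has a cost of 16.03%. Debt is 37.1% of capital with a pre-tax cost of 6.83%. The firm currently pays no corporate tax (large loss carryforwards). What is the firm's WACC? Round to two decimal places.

12.62%

After-tax cost of debt = 6.83% × (1 − 0%) = 6.8300%.
WACC = 0.629 × 16.0300% + 0.371 × 6.8300% = 12.6168%.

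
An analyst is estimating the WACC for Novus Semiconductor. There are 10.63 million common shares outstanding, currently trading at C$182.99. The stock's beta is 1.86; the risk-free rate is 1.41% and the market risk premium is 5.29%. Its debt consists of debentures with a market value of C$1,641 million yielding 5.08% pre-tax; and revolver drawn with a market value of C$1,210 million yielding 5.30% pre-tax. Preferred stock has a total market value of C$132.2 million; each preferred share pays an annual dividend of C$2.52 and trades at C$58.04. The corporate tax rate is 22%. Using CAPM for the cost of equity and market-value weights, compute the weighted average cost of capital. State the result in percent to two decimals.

Cost of equity via CAPM: Re = 1.41% + 1.86 × 5.29% = 11.2494%.
Cost of preferred: Rp = 2.52 / 58.04 = 4.3418%.
Market value of equity E = 182.99 × 10.63m = 1945.1837m.
Total capital V = 1945.1837 + 132.2 + 1641 + 1210 = 4928.3837.
Equity: weight = 1945.1837/4928.3837 = 0.3947; cost = 11.2494%.
Preferred: weight = 132.2/4928.3837 = 0.0268; cost = 4.3418%.
Debentures: weight = 1641/4928.3837 = 0.3330; after-tax cost = 5.08% × (1 − 22%) = 3.9624%.
Revolver drawn: weight = 1210/4928.3837 = 0.2455; after-tax cost = 5.3% × (1 − 22%) = 4.1340%.
WACC = 0.3947 × 11.2494% + 0.0268 × 4.3418% + 0.3330 × 3.9624% + 0.2455 × 4.1340% = 6.8908%.

6.89%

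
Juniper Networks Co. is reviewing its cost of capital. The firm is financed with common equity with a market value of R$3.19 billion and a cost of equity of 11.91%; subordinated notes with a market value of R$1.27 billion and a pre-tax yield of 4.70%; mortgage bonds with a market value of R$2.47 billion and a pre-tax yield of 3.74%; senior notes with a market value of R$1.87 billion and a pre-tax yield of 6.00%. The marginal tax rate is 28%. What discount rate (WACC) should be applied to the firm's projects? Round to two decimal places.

Total capital V = 3.19 + 1.27 + 2.47 + 1.87 = 8.8.
Equity: weight = 3.19/8.8 = 0.3625; cost = 11.91%.
Subordinated notes: weight = 1.27/8.8 = 0.1443; after-tax cost = 4.7% × (1 − 28%) = 3.3840%.
Mortgage bonds: weight = 2.47/8.8 = 0.2807; after-tax cost = 3.74% × (1 − 28%) = 2.6928%.
Senior notes: weight = 1.87/8.8 = 0.2125; after-tax cost = 6% × (1 − 28%) = 4.3200%.
WACC = 0.3625 × 11.9100% + 0.1443 × 3.3840% + 0.2807 × 2.6928% + 0.2125 × 4.3200% = 6.4796%.

6.48%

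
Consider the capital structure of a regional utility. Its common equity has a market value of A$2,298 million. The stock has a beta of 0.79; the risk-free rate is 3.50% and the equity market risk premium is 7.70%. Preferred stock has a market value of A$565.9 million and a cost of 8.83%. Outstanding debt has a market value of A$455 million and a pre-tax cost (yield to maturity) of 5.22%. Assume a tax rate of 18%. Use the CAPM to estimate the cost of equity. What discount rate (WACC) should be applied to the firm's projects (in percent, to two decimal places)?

8.73%

Cost of equity via CAPM: Re = 3.5% + 0.79 × 7.7% = 9.5830%.
Total capital V = 2298 + 565.9 + 455 = 3318.9.
Equity: weight = 2298/3318.9 = 0.6924; cost = 9.583%.
Preferred: weight = 565.9/3318.9 = 0.1705; cost = 8.83%.
Debt: weight = 455/3318.9 = 0.1371; after-tax cost = 5.22% × (1 − 18%) = 4.2804%.
WACC = 0.6924 × 9.5830% + 0.1705 × 8.8300% + 0.1371 × 4.2804% = 8.7277%.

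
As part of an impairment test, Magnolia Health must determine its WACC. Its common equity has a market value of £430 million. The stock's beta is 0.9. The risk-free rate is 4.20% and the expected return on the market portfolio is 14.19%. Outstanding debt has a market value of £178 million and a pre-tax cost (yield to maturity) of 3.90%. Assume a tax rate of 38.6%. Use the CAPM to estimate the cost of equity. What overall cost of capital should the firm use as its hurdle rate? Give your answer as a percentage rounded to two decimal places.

10.03%

Market risk premium = 14.19% − 4.2% = 9.99%.
Cost of equity via CAPM: Re = 4.2% + 0.9 × 9.99% = 13.1910%.
Total capital V = 430 + 178 = 608.
Equity: weight = 430/608 = 0.7072; cost = 13.191%.
Debt: weight = 178/608 = 0.2928; after-tax cost = 3.9% × (1 − 38.6%) = 2.3946%.
WACC = 0.7072 × 13.1910% + 0.2928 × 2.3946% = 10.0302%.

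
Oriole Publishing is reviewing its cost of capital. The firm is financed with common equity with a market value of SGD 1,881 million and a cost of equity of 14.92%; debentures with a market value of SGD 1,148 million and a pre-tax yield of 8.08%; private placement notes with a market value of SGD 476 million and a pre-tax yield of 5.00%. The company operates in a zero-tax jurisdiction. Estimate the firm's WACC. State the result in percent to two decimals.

Total capital V = 1881 + 1148 + 476 = 3505.
Equity: weight = 1881/3505 = 0.5367; cost = 14.92%.
Debentures: weight = 1148/3505 = 0.3275; after-tax cost = 8.08% × (1 − 0%) = 8.0800%.
Private placement notes: weight = 476/3505 = 0.1358; after-tax cost = 5% × (1 − 0%) = 5.0000%.
WACC = 0.5367 × 14.9200% + 0.3275 × 8.0800% + 0.1358 × 5.0000% = 11.3325%.

11.33%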